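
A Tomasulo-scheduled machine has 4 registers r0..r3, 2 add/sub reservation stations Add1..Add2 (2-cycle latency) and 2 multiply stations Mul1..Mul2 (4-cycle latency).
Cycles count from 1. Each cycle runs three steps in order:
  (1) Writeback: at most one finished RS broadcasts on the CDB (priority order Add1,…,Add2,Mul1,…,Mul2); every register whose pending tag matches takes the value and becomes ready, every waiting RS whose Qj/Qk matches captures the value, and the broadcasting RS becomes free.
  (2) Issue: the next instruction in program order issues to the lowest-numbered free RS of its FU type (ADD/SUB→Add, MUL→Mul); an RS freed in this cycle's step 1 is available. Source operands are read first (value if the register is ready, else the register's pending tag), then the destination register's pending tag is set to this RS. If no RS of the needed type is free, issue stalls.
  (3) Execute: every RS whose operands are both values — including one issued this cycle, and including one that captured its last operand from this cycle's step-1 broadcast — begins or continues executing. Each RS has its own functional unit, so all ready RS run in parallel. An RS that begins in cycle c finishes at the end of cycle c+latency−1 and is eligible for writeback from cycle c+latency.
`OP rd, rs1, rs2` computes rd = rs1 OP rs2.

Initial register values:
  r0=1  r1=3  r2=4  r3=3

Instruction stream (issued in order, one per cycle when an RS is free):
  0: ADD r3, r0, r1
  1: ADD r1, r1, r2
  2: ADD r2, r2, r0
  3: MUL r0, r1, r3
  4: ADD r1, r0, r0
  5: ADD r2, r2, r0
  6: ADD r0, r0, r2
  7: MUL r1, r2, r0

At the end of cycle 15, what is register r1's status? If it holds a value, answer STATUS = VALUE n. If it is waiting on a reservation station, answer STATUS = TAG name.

STATUS = TAG Mul1

cycle 1: issue ADD r3<-Add1 // r0:1,r1:3,r2:4,r3:Add1
cycle 2: issue ADD r1<-Add2 // r0:1,r1:Add2,r2:4,r3:Add1
cycle 3: CDB Add1=4; issue ADD r2<-Add1 // r0:1,r1:Add2,r2:Add1,r3:4
cycle 4: CDB Add2=7; issue MUL r0<-Mul1 // r0:Mul1,r1:7,r2:Add1,r3:4
cycle 5: CDB Add1=5; issue ADD r1<-Add1 // r0:Mul1,r1:Add1,r2:5,r3:4
cycle 6: issue ADD r2<-Add2 // r0:Mul1,r1:Add1,r2:Add2,r3:4
cycle 7: stall // r0:Mul1,r1:Add1,r2:Add2,r3:4
cycle 8: CDB Mul1=28; stall // r0:28,r1:Add1,r2:Add2,r3:4
cycle 9: stall // r0:28,r1:Add1,r2:Add2,r3:4
cycle 10: CDB Add1=56; issue ADD r0<-Add1 // r0:Add1,r1:56,r2:Add2,r3:4
cycle 11: CDB Add2=33; issue MUL r1<-Mul1 // r0:Add1,r1:Mul1,r2:33,r3:4
cycle 12: - // r0:Add1,r1:Mul1,r2:33,r3:4
cycle 13: CDB Add1=61 // r0:61,r1:Mul1,r2:33,r3:4
cycle 14: - // r0:61,r1:Mul1,r2:33,r3:4
cycle 15: - // r0:61,r1:Mul1,r2:33,r3:4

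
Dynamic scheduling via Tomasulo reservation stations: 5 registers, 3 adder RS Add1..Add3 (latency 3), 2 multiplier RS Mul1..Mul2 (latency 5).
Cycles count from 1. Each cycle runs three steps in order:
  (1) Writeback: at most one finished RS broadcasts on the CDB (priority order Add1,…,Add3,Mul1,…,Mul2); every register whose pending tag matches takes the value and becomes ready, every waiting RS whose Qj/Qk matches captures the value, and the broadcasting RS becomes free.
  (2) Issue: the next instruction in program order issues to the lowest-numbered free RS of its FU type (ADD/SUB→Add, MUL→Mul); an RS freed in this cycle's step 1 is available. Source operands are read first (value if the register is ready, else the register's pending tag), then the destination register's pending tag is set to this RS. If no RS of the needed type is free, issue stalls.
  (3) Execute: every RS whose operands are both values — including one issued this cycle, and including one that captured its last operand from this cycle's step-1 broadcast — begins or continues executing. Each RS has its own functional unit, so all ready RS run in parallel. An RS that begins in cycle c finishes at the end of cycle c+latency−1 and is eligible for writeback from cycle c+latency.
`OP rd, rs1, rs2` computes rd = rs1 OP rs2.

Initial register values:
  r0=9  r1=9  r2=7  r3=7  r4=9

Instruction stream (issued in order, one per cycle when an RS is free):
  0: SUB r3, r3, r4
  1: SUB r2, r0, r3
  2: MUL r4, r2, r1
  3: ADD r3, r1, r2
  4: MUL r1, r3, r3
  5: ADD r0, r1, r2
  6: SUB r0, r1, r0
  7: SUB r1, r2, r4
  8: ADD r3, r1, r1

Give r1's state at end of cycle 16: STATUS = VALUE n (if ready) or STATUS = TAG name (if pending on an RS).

cycle 1: issue SUB r3<-Add1 // r0:9,r1:9,r2:7,r3:Add1,r4:9
cycle 2: issue SUB r2<-Add2 // r0:9,r1:9,r2:Add2,r3:Add1,r4:9
cycle 3: issue MUL r4<-Mul1 // r0:9,r1:9,r2:Add2,r3:Add1,r4:Mul1
cycle 4: CDB Add1=-2; issue ADD r3<-Add1 // r0:9,r1:9,r2:Add2,r3:Add1,r4:Mul1
cycle 5: issue MUL r1<-Mul2 // r0:9,r1:Mul2,r2:Add2,r3:Add1,r4:Mul1
cycle 6: issue ADD r0<-Add3 // r0:Add3,r1:Mul2,r2:Add2,r3:Add1,r4:Mul1
cycle 7: CDB Add2=11; issue SUB r0<-Add2 // r0:Add2,r1:Mul2,r2:11,r3:Add1,r4:Mul1
cycle 8: stall // r0:Add2,r1:Mul2,r2:11,r3:Add1,r4:Mul1
cycle 9: stall // r0:Add2,r1:Mul2,r2:11,r3:Add1,r4:Mul1
cycle 10: CDB Add1=20; issue SUB r1<-Add1 // r0:Add2,r1:Add1,r2:11,r3:20,r4:Mul1
cycle 11: stall // r0:Add2,r1:Add1,r2:11,r3:20,r4:Mul1
cycle 12: CDB Mul1=99; stall // r0:Add2,r1:Add1,r2:11,r3:20,r4:99
cycle 13: stall // r0:Add2,r1:Add1,r2:11,r3:20,r4:99
cycle 14: stall // r0:Add2,r1:Add1,r2:11,r3:20,r4:99
cycle 15: CDB Add1=-88; issue ADD r3<-Add1 // r0:Add2,r1:-88,r2:11,r3:Add1,r4:99
cycle 16: CDB Mul2=400 // r0:Add2,r1:-88,r2:11,r3:Add1,r4:99

STATUS = VALUE -88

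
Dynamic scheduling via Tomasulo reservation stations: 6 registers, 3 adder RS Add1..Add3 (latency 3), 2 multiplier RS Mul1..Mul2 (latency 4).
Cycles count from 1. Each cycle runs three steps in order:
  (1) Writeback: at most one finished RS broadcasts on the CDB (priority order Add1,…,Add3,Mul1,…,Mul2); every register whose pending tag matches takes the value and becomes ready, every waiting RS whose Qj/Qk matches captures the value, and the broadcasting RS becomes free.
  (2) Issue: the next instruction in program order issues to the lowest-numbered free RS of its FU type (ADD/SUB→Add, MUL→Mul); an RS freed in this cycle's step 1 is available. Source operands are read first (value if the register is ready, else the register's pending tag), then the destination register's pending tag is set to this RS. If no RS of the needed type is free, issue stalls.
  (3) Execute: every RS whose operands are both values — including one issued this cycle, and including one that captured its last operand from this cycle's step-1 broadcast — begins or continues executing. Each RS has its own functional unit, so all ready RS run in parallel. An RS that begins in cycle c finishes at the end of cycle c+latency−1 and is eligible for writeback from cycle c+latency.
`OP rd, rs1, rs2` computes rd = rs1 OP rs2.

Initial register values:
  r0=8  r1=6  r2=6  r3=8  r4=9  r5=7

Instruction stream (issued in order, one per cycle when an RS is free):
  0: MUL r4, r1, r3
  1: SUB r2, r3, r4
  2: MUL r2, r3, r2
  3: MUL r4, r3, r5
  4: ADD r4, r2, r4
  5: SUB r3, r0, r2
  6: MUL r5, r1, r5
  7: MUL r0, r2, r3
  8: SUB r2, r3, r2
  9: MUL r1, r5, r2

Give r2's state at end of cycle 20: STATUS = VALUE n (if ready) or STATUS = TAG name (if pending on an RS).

STATUS = VALUE 648

  c1: issue MUL r4<-Mul1  regs: r0:8,r1:6,r2:6,r3:8,r4:Mul1,r5:7
  c2: issue SUB r2<-Add1  regs: r0:8,r1:6,r2:Add1,r3:8,r4:Mul1,r5:7
  c3: issue MUL r2<-Mul2  regs: r0:8,r1:6,r2:Mul2,r3:8,r4:Mul1,r5:7
  c4: stall  regs: r0:8,r1:6,r2:Mul2,r3:8,r4:Mul1,r5:7
  c5: CDB Mul1=48; issue MUL r4<-Mul1  regs: r0:8,r1:6,r2:Mul2,r3:8,r4:Mul1,r5:7
  c6: issue ADD r4<-Add2  regs: r0:8,r1:6,r2:Mul2,r3:8,r4:Add2,r5:7
  c7: issue SUB r3<-Add3  regs: r0:8,r1:6,r2:Mul2,r3:Add3,r4:Add2,r5:7
  c8: CDB Add1=-40; stall  regs: r0:8,r1:6,r2:Mul2,r3:Add3,r4:Add2,r5:7
  c9: CDB Mul1=56; issue MUL r5<-Mul1  regs: r0:8,r1:6,r2:Mul2,r3:Add3,r4:Add2,r5:Mul1
  c10: stall  regs: r0:8,r1:6,r2:Mul2,r3:Add3,r4:Add2,r5:Mul1
  c11: stall  regs: r0:8,r1:6,r2:Mul2,r3:Add3,r4:Add2,r5:Mul1
  c12: CDB Mul2=-320; issue MUL r0<-Mul2  regs: r0:Mul2,r1:6,r2:-320,r3:Add3,r4:Add2,r5:Mul1
  c13: CDB Mul1=42; issue SUB r2<-Add1  regs: r0:Mul2,r1:6,r2:Add1,r3:Add3,r4:Add2,r5:42
  c14: issue MUL r1<-Mul1  regs: r0:Mul2,r1:Mul1,r2:Add1,r3:Add3,r4:Add2,r5:42
  c15: CDB Add2=-264  regs: r0:Mul2,r1:Mul1,r2:Add1,r3:Add3,r4:-264,r5:42
  c16: CDB Add3=328  regs: r0:Mul2,r1:Mul1,r2:Add1,r3:328,r4:-264,r5:42
  c17: -  regs: r0:Mul2,r1:Mul1,r2:Add1,r3:328,r4:-264,r5:42
  c18: -  regs: r0:Mul2,r1:Mul1,r2:Add1,r3:328,r4:-264,r5:42
  c19: CDB Add1=648  regs: r0:Mul2,r1:Mul1,r2:648,r3:328,r4:-264,r5:42
  c20: CDB Mul2=-104960  regs: r0:-104960,r1:Mul1,r2:648,r3:328,r4:-264,r5:42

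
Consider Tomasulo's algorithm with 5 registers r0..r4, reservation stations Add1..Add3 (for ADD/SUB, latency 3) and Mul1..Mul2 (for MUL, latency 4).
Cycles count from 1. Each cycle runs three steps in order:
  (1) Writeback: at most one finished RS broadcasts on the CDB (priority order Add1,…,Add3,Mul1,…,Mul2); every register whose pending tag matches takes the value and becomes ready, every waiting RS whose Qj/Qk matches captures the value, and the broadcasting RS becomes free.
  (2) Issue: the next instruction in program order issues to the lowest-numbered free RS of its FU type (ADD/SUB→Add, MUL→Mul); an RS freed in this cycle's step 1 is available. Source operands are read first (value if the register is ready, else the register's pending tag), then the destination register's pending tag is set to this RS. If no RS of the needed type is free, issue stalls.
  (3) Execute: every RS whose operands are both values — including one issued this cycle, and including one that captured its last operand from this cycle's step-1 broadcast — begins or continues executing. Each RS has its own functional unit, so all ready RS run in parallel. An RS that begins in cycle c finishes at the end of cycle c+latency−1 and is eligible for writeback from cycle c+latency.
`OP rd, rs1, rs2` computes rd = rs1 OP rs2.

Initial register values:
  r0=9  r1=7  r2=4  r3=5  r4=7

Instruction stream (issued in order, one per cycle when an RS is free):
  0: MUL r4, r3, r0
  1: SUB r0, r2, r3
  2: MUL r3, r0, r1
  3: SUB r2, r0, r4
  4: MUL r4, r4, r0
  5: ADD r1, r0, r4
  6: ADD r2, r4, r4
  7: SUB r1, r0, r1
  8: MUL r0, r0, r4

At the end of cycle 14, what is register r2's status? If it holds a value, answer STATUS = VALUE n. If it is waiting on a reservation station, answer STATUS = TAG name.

cycle 1: issue MUL r4<-Mul1 // r0:9,r1:7,r2:4,r3:5,r4:Mul1
cycle 2: issue SUB r0<-Add1 // r0:Add1,r1:7,r2:4,r3:5,r4:Mul1
cycle 3: issue MUL r3<-Mul2 // r0:Add1,r1:7,r2:4,r3:Mul2,r4:Mul1
cycle 4: issue SUB r2<-Add2 // r0:Add1,r1:7,r2:Add2,r3:Mul2,r4:Mul1
cycle 5: CDB Add1=-1; stall // r0:-1,r1:7,r2:Add2,r3:Mul2,r4:Mul1
cycle 6: CDB Mul1=45; issue MUL r4<-Mul1 // r0:-1,r1:7,r2:Add2,r3:Mul2,r4:Mul1
cycle 7: issue ADD r1<-Add1 // r0:-1,r1:Add1,r2:Add2,r3:Mul2,r4:Mul1
cycle 8: issue ADD r2<-Add3 // r0:-1,r1:Add1,r2:Add3,r3:Mul2,r4:Mul1
cycle 9: CDB Add2=-46; issue SUB r1<-Add2 // r0:-1,r1:Add2,r2:Add3,r3:Mul2,r4:Mul1
cycle 10: CDB Mul1=-45; issue MUL r0<-Mul1 // r0:Mul1,r1:Add2,r2:Add3,r3:Mul2,r4:-45
cycle 11: CDB Mul2=-7 // r0:Mul1,r1:Add2,r2:Add3,r3:-7,r4:-45
cycle 12: - // r0:Mul1,r1:Add2,r2:Add3,r3:-7,r4:-45
cycle 13: CDB Add1=-46 // r0:Mul1,r1:Add2,r2:Add3,r3:-7,r4:-45
cycle 14: CDB Add3=-90 // r0:Mul1,r1:Add2,r2:-90,r3:-7,r4:-45

STATUS = VALUE -90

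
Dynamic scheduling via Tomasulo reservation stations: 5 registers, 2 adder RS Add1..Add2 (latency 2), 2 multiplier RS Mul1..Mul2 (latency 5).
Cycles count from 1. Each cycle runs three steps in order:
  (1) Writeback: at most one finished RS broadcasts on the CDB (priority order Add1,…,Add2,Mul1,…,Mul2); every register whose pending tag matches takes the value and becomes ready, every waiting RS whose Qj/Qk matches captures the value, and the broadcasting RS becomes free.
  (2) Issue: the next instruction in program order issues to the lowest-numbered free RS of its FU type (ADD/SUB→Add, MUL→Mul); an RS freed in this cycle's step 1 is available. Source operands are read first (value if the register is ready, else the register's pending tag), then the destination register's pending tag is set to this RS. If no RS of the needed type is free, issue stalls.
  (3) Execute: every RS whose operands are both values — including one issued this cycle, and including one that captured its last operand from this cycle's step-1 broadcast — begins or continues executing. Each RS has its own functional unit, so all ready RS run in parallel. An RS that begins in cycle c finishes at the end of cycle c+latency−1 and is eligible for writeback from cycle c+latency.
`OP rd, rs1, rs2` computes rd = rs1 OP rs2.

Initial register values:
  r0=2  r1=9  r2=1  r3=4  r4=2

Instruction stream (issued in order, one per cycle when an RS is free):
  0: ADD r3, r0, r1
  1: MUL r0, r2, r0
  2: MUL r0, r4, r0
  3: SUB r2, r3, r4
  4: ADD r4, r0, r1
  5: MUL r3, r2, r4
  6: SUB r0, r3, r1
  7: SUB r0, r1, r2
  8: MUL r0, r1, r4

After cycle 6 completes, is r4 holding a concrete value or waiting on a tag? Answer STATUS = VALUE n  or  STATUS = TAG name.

STATUS = TAG Add2

  c1: issue ADD r3<-Add1  regs: r0:2,r1:9,r2:1,r3:Add1,r4:2
  c2: issue MUL r0<-Mul1  regs: r0:Mul1,r1:9,r2:1,r3:Add1,r4:2
  c3: CDB Add1=11; issue MUL r0<-Mul2  regs: r0:Mul2,r1:9,r2:1,r3:11,r4:2
  c4: issue SUB r2<-Add1  regs: r0:Mul2,r1:9,r2:Add1,r3:11,r4:2
  c5: issue ADD r4<-Add2  regs: r0:Mul2,r1:9,r2:Add1,r3:11,r4:Add2
  c6: CDB Add1=9; stall  regs: r0:Mul2,r1:9,r2:9,r3:11,r4:Add2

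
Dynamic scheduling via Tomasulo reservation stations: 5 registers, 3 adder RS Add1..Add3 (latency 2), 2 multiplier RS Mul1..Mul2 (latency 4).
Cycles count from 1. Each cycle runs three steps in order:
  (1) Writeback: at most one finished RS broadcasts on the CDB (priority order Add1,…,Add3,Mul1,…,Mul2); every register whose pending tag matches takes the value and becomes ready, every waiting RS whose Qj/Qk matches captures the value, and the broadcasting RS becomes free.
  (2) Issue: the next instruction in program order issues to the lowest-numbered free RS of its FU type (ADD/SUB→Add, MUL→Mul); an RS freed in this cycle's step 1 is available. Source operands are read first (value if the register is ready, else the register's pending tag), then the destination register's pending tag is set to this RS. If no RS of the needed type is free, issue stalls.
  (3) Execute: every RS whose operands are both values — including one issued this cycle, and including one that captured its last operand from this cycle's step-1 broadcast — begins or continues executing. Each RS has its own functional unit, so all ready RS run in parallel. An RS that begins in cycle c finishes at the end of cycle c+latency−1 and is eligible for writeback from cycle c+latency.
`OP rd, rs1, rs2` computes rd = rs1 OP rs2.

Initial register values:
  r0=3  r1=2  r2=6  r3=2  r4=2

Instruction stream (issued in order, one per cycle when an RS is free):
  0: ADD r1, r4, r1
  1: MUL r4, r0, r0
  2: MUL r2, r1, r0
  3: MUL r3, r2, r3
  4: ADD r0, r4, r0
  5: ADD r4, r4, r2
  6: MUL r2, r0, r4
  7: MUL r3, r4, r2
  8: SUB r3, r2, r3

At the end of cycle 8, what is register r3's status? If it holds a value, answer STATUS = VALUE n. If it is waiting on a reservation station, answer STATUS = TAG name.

cycle 1: issue ADD r1<-Add1 // r0:3,r1:Add1,r2:6,r3:2,r4:2
cycle 2: issue MUL r4<-Mul1 // r0:3,r1:Add1,r2:6,r3:2,r4:Mul1
cycle 3: CDB Add1=4; issue MUL r2<-Mul2 // r0:3,r1:4,r2:Mul2,r3:2,r4:Mul1
cycle 4: stall // r0:3,r1:4,r2:Mul2,r3:2,r4:Mul1
cycle 5: stall // r0:3,r1:4,r2:Mul2,r3:2,r4:Mul1
cycle 6: CDB Mul1=9; issue MUL r3<-Mul1 // r0:3,r1:4,r2:Mul2,r3:Mul1,r4:9
cycle 7: CDB Mul2=12; issue ADD r0<-Add1 // r0:Add1,r1:4,r2:12,r3:Mul1,r4:9
cycle 8: issue ADD r4<-Add2 // r0:Add1,r1:4,r2:12,r3:Mul1,r4:Add2

STATUS = TAG Mul1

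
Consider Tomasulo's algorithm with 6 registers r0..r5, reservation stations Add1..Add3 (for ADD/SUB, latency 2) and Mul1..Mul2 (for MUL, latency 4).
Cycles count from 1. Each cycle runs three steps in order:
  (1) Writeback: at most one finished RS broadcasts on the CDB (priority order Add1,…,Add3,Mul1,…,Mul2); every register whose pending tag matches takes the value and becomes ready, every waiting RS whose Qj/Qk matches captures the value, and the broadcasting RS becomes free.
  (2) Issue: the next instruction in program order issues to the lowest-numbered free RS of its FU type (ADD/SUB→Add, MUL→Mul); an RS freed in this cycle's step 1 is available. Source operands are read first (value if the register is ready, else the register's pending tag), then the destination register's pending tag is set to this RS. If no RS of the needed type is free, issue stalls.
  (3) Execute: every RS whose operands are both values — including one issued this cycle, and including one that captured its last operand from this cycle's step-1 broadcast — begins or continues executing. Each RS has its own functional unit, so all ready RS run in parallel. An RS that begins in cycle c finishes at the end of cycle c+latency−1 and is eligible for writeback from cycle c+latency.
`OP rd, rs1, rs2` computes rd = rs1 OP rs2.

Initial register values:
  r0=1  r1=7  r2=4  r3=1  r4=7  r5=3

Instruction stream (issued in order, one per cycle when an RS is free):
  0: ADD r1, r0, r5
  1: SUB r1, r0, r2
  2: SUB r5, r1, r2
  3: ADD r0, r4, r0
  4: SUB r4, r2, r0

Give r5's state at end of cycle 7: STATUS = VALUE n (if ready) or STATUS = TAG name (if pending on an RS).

STATUS = VALUE -7

  c1: issue ADD r1<-Add1  regs: r0:1,r1:Add1,r2:4,r3:1,r4:7,r5:3
  c2: issue SUB r1<-Add2  regs: r0:1,r1:Add2,r2:4,r3:1,r4:7,r5:3
  c3: CDB Add1=4; issue SUB r5<-Add1  regs: r0:1,r1:Add2,r2:4,r3:1,r4:7,r5:Add1
  c4: CDB Add2=-3; issue ADD r0<-Add2  regs: r0:Add2,r1:-3,r2:4,r3:1,r4:7,r5:Add1
  c5: issue SUB r4<-Add3  regs: r0:Add2,r1:-3,r2:4,r3:1,r4:Add3,r5:Add1
  c6: CDB Add1=-7  regs: r0:Add2,r1:-3,r2:4,r3:1,r4:Add3,r5:-7
  c7: CDB Add2=8  regs: r0:8,r1:-3,r2:4,r3:1,r4:Add3,r5:-7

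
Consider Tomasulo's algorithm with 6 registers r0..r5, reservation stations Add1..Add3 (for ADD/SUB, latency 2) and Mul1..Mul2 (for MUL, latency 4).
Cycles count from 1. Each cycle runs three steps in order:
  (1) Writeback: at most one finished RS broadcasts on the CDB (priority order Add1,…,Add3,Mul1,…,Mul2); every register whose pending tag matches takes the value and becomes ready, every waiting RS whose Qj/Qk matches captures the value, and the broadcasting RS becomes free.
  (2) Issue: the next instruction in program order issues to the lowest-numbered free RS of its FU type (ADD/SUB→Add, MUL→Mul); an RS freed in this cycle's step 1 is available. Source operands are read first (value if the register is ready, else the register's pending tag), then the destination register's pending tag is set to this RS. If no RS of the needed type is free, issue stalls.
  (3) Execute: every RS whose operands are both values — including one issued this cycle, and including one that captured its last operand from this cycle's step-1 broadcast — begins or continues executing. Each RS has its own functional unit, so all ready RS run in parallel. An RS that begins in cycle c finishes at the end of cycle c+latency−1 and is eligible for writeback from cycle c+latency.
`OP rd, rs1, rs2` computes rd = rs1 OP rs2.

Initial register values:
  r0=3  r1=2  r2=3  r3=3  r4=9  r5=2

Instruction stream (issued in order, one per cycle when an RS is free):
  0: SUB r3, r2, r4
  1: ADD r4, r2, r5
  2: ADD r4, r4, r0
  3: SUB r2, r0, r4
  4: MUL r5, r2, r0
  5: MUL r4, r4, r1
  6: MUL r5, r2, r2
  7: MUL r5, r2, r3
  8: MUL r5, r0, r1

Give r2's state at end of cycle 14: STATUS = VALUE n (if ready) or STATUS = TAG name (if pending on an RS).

STATUS = VALUE -5

cycle 1: issue SUB r3<-Add1 // r0:3,r1:2,r2:3,r3:Add1,r4:9,r5:2
cycle 2: issue ADD r4<-Add2 // r0:3,r1:2,r2:3,r3:Add1,r4:Add2,r5:2
cycle 3: CDB Add1=-6; issue ADD r4<-Add1 // r0:3,r1:2,r2:3,r3:-6,r4:Add1,r5:2
cycle 4: CDB Add2=5; issue SUB r2<-Add2 // r0:3,r1:2,r2:Add2,r3:-6,r4:Add1,r5:2
cycle 5: issue MUL r5<-Mul1 // r0:3,r1:2,r2:Add2,r3:-6,r4:Add1,r5:Mul1
cycle 6: CDB Add1=8; issue MUL r4<-Mul2 // r0:3,r1:2,r2:Add2,r3:-6,r4:Mul2,r5:Mul1
cycle 7: stall // r0:3,r1:2,r2:Add2,r3:-6,r4:Mul2,r5:Mul1
cycle 8: CDB Add2=-5; stall // r0:3,r1:2,r2:-5,r3:-6,r4:Mul2,r5:Mul1
cycle 9: stall // r0:3,r1:2,r2:-5,r3:-6,r4:Mul2,r5:Mul1
cycle 10: CDB Mul2=16; issue MUL r5<-Mul2 // r0:3,r1:2,r2:-5,r3:-6,r4:16,r5:Mul2
cycle 11: stall // r0:3,r1:2,r2:-5,r3:-6,r4:16,r5:Mul2
cycle 12: CDB Mul1=-15; issue MUL r5<-Mul1 // r0:3,r1:2,r2:-5,r3:-6,r4:16,r5:Mul1
cycle 13: stall // r0:3,r1:2,r2:-5,r3:-6,r4:16,r5:Mul1
cycle 14: CDB Mul2=25; issue MUL r5<-Mul2 // r0:3,r1:2,r2:-5,r3:-6,r4:16,r5:Mul2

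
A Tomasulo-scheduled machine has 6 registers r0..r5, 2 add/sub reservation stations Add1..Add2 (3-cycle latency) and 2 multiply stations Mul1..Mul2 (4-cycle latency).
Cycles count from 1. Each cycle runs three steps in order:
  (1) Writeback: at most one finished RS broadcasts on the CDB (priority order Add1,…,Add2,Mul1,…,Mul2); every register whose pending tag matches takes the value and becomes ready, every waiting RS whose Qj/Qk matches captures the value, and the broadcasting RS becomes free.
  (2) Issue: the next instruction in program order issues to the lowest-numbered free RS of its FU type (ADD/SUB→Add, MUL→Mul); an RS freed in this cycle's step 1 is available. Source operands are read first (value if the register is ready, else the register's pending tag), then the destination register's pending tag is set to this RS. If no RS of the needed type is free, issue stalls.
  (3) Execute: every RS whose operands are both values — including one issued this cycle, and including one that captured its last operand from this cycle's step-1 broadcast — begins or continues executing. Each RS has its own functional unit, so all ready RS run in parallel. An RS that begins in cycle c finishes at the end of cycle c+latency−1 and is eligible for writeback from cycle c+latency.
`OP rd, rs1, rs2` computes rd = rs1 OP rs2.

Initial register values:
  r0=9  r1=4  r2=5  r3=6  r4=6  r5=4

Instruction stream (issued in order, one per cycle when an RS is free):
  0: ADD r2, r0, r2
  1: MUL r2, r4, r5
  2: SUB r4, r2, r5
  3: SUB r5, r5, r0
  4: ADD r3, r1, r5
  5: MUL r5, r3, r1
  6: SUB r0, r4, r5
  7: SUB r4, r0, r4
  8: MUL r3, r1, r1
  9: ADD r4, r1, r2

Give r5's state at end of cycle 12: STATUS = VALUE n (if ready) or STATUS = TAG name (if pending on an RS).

STATUS = TAG Mul1

cycle 1: issue ADD r2<-Add1 // r0:9,r1:4,r2:Add1,r3:6,r4:6,r5:4
cycle 2: issue MUL r2<-Mul1 // r0:9,r1:4,r2:Mul1,r3:6,r4:6,r5:4
cycle 3: issue SUB r4<-Add2 // r0:9,r1:4,r2:Mul1,r3:6,r4:Add2,r5:4
cycle 4: CDB Add1=14; issue SUB r5<-Add1 // r0:9,r1:4,r2:Mul1,r3:6,r4:Add2,r5:Add1
cycle 5: stall // r0:9,r1:4,r2:Mul1,r3:6,r4:Add2,r5:Add1
cycle 6: CDB Mul1=24; stall // r0:9,r1:4,r2:24,r3:6,r4:Add2,r5:Add1
cycle 7: CDB Add1=-5; issue ADD r3<-Add1 // r0:9,r1:4,r2:24,r3:Add1,r4:Add2,r5:-5
cycle 8: issue MUL r5<-Mul1 // r0:9,r1:4,r2:24,r3:Add1,r4:Add2,r5:Mul1
cycle 9: CDB Add2=20; issue SUB r0<-Add2 // r0:Add2,r1:4,r2:24,r3:Add1,r4:20,r5:Mul1
cycle 10: CDB Add1=-1; issue SUB r4<-Add1 // r0:Add2,r1:4,r2:24,r3:-1,r4:Add1,r5:Mul1
cycle 11: issue MUL r3<-Mul2 // r0:Add2,r1:4,r2:24,r3:Mul2,r4:Add1,r5:Mul1
cycle 12: stall // r0:Add2,r1:4,r2:24,r3:Mul2,r4:Add1,r5:Mul1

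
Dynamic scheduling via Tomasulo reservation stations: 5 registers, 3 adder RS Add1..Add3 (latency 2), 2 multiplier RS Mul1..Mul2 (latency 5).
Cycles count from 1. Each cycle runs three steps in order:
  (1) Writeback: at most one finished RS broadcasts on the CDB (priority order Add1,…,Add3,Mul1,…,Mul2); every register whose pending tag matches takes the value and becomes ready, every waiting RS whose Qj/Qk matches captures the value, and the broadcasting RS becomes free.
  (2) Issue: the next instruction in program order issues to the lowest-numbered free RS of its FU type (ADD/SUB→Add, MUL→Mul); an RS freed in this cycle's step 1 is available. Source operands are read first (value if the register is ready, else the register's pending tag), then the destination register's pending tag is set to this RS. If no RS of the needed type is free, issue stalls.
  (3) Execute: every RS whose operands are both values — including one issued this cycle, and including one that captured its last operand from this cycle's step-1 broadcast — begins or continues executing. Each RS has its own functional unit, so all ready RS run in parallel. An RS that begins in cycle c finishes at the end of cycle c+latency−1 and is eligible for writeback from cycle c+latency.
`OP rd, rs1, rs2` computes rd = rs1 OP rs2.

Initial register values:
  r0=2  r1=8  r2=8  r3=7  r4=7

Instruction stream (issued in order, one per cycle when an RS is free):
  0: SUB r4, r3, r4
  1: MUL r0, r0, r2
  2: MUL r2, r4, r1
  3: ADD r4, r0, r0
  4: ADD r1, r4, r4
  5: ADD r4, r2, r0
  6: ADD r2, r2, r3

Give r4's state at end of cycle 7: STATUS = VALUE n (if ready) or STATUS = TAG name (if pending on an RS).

STATUS = TAG Add3

cycle 1: issue SUB r4<-Add1 // r0:2,r1:8,r2:8,r3:7,r4:Add1
cycle 2: issue MUL r0<-Mul1 // r0:Mul1,r1:8,r2:8,r3:7,r4:Add1
cycle 3: CDB Add1=0; issue MUL r2<-Mul2 // r0:Mul1,r1:8,r2:Mul2,r3:7,r4:0
cycle 4: issue ADD r4<-Add1 // r0:Mul1,r1:8,r2:Mul2,r3:7,r4:Add1
cycle 5: issue ADD r1<-Add2 // r0:Mul1,r1:Add2,r2:Mul2,r3:7,r4:Add1
cycle 6: issue ADD r4<-Add3 // r0:Mul1,r1:Add2,r2:Mul2,r3:7,r4:Add3
cycle 7: CDB Mul1=16; stall // r0:16,r1:Add2,r2:Mul2,r3:7,r4:Add3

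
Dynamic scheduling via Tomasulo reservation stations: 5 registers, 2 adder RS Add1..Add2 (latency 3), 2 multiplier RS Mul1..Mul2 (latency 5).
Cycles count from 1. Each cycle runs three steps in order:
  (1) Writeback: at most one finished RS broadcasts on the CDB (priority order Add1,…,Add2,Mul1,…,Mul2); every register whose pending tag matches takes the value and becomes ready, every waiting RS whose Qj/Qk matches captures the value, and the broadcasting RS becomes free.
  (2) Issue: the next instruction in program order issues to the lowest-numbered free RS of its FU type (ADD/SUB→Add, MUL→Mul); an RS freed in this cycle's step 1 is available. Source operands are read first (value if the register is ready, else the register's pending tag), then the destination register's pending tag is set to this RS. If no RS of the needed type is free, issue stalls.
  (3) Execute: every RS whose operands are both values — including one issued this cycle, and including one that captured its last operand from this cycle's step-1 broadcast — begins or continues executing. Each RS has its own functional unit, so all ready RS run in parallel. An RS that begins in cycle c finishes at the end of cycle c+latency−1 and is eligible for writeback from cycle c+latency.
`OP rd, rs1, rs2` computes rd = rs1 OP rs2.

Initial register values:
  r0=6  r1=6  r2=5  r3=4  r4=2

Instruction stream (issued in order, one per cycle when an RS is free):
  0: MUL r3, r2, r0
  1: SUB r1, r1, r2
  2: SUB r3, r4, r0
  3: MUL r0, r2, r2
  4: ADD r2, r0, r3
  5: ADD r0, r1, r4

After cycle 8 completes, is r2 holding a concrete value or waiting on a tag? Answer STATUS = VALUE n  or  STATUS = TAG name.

STATUS = TAG Add1

cycle 1: issue MUL r3<-Mul1 // r0:6,r1:6,r2:5,r3:Mul1,r4:2
cycle 2: issue SUB r1<-Add1 // r0:6,r1:Add1,r2:5,r3:Mul1,r4:2
cycle 3: issue SUB r3<-Add2 // r0:6,r1:Add1,r2:5,r3:Add2,r4:2
cycle 4: issue MUL r0<-Mul2 // r0:Mul2,r1:Add1,r2:5,r3:Add2,r4:2
cycle 5: CDB Add1=1; issue ADD r2<-Add1 // r0:Mul2,r1:1,r2:Add1,r3:Add2,r4:2
cycle 6: CDB Add2=-4; issue ADD r0<-Add2 // r0:Add2,r1:1,r2:Add1,r3:-4,r4:2
cycle 7: CDB Mul1=30 // r0:Add2,r1:1,r2:Add1,r3:-4,r4:2
cycle 8: - // r0:Add2,r1:1,r2:Add1,r3:-4,r4:2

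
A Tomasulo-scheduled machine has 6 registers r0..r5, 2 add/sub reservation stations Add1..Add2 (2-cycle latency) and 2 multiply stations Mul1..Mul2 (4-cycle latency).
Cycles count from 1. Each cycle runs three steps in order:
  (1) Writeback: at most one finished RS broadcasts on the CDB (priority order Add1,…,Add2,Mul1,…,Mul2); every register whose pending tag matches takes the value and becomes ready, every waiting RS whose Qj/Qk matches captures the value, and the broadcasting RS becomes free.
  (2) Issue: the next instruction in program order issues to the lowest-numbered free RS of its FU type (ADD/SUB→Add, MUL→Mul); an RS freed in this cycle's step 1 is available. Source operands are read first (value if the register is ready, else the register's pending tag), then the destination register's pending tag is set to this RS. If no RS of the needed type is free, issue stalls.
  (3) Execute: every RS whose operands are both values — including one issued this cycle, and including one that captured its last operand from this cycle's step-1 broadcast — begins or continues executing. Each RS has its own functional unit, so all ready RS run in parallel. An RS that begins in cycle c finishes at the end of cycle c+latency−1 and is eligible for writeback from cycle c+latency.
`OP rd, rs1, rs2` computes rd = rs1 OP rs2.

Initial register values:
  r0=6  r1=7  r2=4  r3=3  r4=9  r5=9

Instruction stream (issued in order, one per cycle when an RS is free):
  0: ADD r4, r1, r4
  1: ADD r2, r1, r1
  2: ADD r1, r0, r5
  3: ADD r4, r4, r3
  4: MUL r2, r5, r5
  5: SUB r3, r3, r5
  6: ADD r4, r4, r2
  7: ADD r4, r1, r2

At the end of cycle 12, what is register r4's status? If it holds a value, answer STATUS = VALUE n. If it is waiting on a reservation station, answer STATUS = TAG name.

  c1: issue ADD r4<-Add1  regs: r0:6,r1:7,r2:4,r3:3,r4:Add1,r5:9
  c2: issue ADD r2<-Add2  regs: r0:6,r1:7,r2:Add2,r3:3,r4:Add1,r5:9
  c3: CDB Add1=16; issue ADD r1<-Add1  regs: r0:6,r1:Add1,r2:Add2,r3:3,r4:16,r5:9
  c4: CDB Add2=14; issue ADD r4<-Add2  regs: r0:6,r1:Add1,r2:14,r3:3,r4:Add2,r5:9
  c5: CDB Add1=15; issue MUL r2<-Mul1  regs: r0:6,r1:15,r2:Mul1,r3:3,r4:Add2,r5:9
  c6: CDB Add2=19; issue SUB r3<-Add1  regs: r0:6,r1:15,r2:Mul1,r3:Add1,r4:19,r5:9
  c7: issue ADD r4<-Add2  regs: r0:6,r1:15,r2:Mul1,r3:Add1,r4:Add2,r5:9
  c8: CDB Add1=-6; issue ADD r4<-Add1  regs: r0:6,r1:15,r2:Mul1,r3:-6,r4:Add1,r5:9
  c9: CDB Mul1=81  regs: r0:6,r1:15,r2:81,r3:-6,r4:Add1,r5:9
  c10: -  regs: r0:6,r1:15,r2:81,r3:-6,r4:Add1,r5:9
  c11: CDB Add1=96  regs: r0:6,r1:15,r2:81,r3:-6,r4:96,r5:9
  c12: CDB Add2=100  regs: r0:6,r1:15,r2:81,r3:-6,r4:96,r5:9

STATUS = VALUE 96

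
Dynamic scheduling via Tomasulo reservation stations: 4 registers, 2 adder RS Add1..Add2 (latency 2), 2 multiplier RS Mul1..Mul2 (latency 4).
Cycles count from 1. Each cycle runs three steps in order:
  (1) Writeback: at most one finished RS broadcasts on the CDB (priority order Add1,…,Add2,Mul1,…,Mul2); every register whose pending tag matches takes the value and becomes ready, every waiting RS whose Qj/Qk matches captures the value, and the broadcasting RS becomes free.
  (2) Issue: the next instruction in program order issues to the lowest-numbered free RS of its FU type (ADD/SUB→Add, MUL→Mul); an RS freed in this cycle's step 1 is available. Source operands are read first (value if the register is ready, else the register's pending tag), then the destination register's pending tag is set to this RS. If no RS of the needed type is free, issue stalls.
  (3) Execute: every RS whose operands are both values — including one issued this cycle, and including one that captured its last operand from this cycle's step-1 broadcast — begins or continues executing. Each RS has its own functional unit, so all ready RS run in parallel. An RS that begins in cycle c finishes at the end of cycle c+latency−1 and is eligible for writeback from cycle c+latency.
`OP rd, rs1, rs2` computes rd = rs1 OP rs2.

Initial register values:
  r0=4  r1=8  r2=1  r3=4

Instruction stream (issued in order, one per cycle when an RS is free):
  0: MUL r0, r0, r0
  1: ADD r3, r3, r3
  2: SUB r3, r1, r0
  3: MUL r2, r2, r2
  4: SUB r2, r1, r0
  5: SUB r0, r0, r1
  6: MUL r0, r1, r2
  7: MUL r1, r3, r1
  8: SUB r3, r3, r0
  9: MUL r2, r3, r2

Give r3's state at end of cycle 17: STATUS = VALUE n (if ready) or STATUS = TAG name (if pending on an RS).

STATUS = VALUE 56

  c1: issue MUL r0<-Mul1  regs: r0:Mul1,r1:8,r2:1,r3:4
  c2: issue ADD r3<-Add1  regs: r0:Mul1,r1:8,r2:1,r3:Add1
  c3: issue SUB r3<-Add2  regs: r0:Mul1,r1:8,r2:1,r3:Add2
  c4: CDB Add1=8; issue MUL r2<-Mul2  regs: r0:Mul1,r1:8,r2:Mul2,r3:Add2
  c5: CDB Mul1=16; issue SUB r2<-Add1  regs: r0:16,r1:8,r2:Add1,r3:Add2
  c6: stall  regs: r0:16,r1:8,r2:Add1,r3:Add2
  c7: CDB Add1=-8; issue SUB r0<-Add1  regs: r0:Add1,r1:8,r2:-8,r3:Add2
  c8: CDB Add2=-8; issue MUL r0<-Mul1  regs: r0:Mul1,r1:8,r2:-8,r3:-8
  c9: CDB Add1=8; stall  regs: r0:Mul1,r1:8,r2:-8,r3:-8
  c10: CDB Mul2=1; issue MUL r1<-Mul2  regs: r0:Mul1,r1:Mul2,r2:-8,r3:-8
  c11: issue SUB r3<-Add1  regs: r0:Mul1,r1:Mul2,r2:-8,r3:Add1
  c12: CDB Mul1=-64; issue MUL r2<-Mul1  regs: r0:-64,r1:Mul2,r2:Mul1,r3:Add1
  c13: -  regs: r0:-64,r1:Mul2,r2:Mul1,r3:Add1
  c14: CDB Add1=56  regs: r0:-64,r1:Mul2,r2:Mul1,r3:56
  c15: CDB Mul2=-64  regs: r0:-64,r1:-64,r2:Mul1,r3:56
  c16: -  regs: r0:-64,r1:-64,r2:Mul1,r3:56
  c17: -  regs: r0:-64,r1:-64,r2:Mul1,r3:56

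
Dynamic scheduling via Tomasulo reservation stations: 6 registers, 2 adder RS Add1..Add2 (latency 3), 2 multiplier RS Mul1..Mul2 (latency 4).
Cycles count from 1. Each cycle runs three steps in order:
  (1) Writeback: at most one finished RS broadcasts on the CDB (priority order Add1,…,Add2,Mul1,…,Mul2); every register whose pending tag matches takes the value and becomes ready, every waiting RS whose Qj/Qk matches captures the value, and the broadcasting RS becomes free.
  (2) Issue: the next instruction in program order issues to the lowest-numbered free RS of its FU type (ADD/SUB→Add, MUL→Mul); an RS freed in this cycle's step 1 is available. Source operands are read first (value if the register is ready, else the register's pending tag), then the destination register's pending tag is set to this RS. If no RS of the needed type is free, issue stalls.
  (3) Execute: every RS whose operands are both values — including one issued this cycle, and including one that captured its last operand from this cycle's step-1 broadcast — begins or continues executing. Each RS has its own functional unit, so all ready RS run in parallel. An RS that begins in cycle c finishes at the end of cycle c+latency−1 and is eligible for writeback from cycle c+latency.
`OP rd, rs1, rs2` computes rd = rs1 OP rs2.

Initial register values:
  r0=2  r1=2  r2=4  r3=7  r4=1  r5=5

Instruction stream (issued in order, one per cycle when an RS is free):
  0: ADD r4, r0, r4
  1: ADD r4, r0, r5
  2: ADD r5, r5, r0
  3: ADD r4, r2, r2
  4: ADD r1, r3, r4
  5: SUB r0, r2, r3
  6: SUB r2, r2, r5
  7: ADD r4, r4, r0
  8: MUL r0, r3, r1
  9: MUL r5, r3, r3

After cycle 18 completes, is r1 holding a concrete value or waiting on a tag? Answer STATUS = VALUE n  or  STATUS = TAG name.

cycle 1: issue ADD r4<-Add1 // r0:2,r1:2,r2:4,r3:7,r4:Add1,r5:5
cycle 2: issue ADD r4<-Add2 // r0:2,r1:2,r2:4,r3:7,r4:Add2,r5:5
cycle 3: stall // r0:2,r1:2,r2:4,r3:7,r4:Add2,r5:5
cycle 4: CDB Add1=3; issue ADD r5<-Add1 // r0:2,r1:2,r2:4,r3:7,r4:Add2,r5:Add1
cycle 5: CDB Add2=7; issue ADD r4<-Add2 // r0:2,r1:2,r2:4,r3:7,r4:Add2,r5:Add1
cycle 6: stall // r0:2,r1:2,r2:4,r3:7,r4:Add2,r5:Add1
cycle 7: CDB Add1=7; issue ADD r1<-Add1 // r0:2,r1:Add1,r2:4,r3:7,r4:Add2,r5:7
cycle 8: CDB Add2=8; issue SUB r0<-Add2 // r0:Add2,r1:Add1,r2:4,r3:7,r4:8,r5:7
cycle 9: stall // r0:Add2,r1:Add1,r2:4,r3:7,r4:8,r5:7
cycle 10: stall // r0:Add2,r1:Add1,r2:4,r3:7,r4:8,r5:7
cycle 11: CDB Add1=15; issue SUB r2<-Add1 // r0:Add2,r1:15,r2:Add1,r3:7,r4:8,r5:7
cycle 12: CDB Add2=-3; issue ADD r4<-Add2 // r0:-3,r1:15,r2:Add1,r3:7,r4:Add2,r5:7
cycle 13: issue MUL r0<-Mul1 // r0:Mul1,r1:15,r2:Add1,r3:7,r4:Add2,r5:7
cycle 14: CDB Add1=-3; issue MUL r5<-Mul2 // r0:Mul1,r1:15,r2:-3,r3:7,r4:Add2,r5:Mul2
cycle 15: CDB Add2=5 // r0:Mul1,r1:15,r2:-3,r3:7,r4:5,r5:Mul2
cycle 16: - // r0:Mul1,r1:15,r2:-3,r3:7,r4:5,r5:Mul2
cycle 17: CDB Mul1=105 // r0:105,r1:15,r2:-3,r3:7,r4:5,r5:Mul2
cycle 18: CDB Mul2=49 // r0:105,r1:15,r2:-3,r3:7,r4:5,r5:49

STATUS = VALUE 15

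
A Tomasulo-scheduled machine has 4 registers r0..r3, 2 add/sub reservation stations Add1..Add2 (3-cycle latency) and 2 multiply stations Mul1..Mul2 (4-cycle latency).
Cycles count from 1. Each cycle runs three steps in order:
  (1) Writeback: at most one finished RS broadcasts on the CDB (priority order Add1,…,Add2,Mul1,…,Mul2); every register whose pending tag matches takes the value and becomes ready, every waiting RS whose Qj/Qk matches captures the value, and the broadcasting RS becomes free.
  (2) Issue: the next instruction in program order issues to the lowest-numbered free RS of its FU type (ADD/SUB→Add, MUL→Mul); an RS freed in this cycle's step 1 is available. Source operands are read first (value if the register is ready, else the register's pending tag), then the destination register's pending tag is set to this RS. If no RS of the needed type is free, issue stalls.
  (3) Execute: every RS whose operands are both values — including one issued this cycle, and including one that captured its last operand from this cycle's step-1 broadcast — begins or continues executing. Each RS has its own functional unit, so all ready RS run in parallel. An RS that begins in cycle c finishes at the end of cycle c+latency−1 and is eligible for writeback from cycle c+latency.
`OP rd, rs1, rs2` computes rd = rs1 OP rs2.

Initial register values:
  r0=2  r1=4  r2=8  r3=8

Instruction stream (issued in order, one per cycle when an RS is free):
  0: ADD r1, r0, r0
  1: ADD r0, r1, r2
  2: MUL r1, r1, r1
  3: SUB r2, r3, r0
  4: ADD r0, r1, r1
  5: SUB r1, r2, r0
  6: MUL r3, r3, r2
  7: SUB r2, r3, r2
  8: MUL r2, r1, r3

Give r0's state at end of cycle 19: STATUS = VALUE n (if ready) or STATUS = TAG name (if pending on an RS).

c1: issue ADD r1<-Add1 | r0:2,r1:Add1,r2:8,r3:8
c2: issue ADD r0<-Add2 | r0:Add2,r1:Add1,r2:8,r3:8
c3: issue MUL r1<-Mul1 | r0:Add2,r1:Mul1,r2:8,r3:8
c4: CDB Add1=4; issue SUB r2<-Add1 | r0:Add2,r1:Mul1,r2:Add1,r3:8
c5: stall | r0:Add2,r1:Mul1,r2:Add1,r3:8
c6: stall | r0:Add2,r1:Mul1,r2:Add1,r3:8
c7: CDB Add2=12; issue ADD r0<-Add2 | r0:Add2,r1:Mul1,r2:Add1,r3:8
c8: CDB Mul1=16; stall | r0:Add2,r1:16,r2:Add1,r3:8
c9: stall | r0:Add2,r1:16,r2:Add1,r3:8
c10: CDB Add1=-4; issue SUB r1<-Add1 | r0:Add2,r1:Add1,r2:-4,r3:8
c11: CDB Add2=32; issue MUL r3<-Mul1 | r0:32,r1:Add1,r2:-4,r3:Mul1
c12: issue SUB r2<-Add2 | r0:32,r1:Add1,r2:Add2,r3:Mul1
c13: issue MUL r2<-Mul2 | r0:32,r1:Add1,r2:Mul2,r3:Mul1
c14: CDB Add1=-36 | r0:32,r1:-36,r2:Mul2,r3:Mul1
c15: CDB Mul1=-32 | r0:32,r1:-36,r2:Mul2,r3:-32
c16: - | r0:32,r1:-36,r2:Mul2,r3:-32
c17: - | r0:32,r1:-36,r2:Mul2,r3:-32
c18: CDB Add2=-28 | r0:32,r1:-36,r2:Mul2,r3:-32
c19: CDB Mul2=1152 | r0:32,r1:-36,r2:1152,r3:-32

STATUS = VALUE 32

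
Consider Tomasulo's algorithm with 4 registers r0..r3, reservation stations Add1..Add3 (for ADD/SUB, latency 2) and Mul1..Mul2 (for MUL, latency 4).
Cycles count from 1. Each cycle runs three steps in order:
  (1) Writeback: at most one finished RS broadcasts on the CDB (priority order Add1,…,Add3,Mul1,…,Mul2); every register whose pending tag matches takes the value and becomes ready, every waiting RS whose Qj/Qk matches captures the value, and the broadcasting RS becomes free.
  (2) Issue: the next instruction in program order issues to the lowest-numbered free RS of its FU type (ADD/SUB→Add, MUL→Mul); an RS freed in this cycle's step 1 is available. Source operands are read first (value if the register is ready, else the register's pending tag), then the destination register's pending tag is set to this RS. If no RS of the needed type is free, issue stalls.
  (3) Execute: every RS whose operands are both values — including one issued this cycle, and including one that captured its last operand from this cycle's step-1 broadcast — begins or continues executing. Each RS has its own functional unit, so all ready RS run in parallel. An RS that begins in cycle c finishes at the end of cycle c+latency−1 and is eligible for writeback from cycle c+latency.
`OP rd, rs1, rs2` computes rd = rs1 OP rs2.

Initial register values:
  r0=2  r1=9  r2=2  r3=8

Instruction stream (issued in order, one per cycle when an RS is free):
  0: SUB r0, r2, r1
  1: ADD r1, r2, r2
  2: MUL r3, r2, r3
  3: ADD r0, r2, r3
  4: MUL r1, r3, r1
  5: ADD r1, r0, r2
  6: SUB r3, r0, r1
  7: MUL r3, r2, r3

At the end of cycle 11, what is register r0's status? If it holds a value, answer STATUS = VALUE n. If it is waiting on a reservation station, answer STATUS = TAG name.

c1: issue SUB r0<-Add1 | r0:Add1,r1:9,r2:2,r3:8
c2: issue ADD r1<-Add2 | r0:Add1,r1:Add2,r2:2,r3:8
c3: CDB Add1=-7; issue MUL r3<-Mul1 | r0:-7,r1:Add2,r2:2,r3:Mul1
c4: CDB Add2=4; issue ADD r0<-Add1 | r0:Add1,r1:4,r2:2,r3:Mul1
c5: issue MUL r1<-Mul2 | r0:Add1,r1:Mul2,r2:2,r3:Mul1
c6: issue ADD r1<-Add2 | r0:Add1,r1:Add2,r2:2,r3:Mul1
c7: CDB Mul1=16; issue SUB r3<-Add3 | r0:Add1,r1:Add2,r2:2,r3:Add3
c8: issue MUL r3<-Mul1 | r0:Add1,r1:Add2,r2:2,r3:Mul1
c9: CDB Add1=18 | r0:18,r1:Add2,r2:2,r3:Mul1
c10: - | r0:18,r1:Add2,r2:2,r3:Mul1
c11: CDB Add2=20 | r0:18,r1:20,r2:2,r3:Mul1

STATUS = VALUE 18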